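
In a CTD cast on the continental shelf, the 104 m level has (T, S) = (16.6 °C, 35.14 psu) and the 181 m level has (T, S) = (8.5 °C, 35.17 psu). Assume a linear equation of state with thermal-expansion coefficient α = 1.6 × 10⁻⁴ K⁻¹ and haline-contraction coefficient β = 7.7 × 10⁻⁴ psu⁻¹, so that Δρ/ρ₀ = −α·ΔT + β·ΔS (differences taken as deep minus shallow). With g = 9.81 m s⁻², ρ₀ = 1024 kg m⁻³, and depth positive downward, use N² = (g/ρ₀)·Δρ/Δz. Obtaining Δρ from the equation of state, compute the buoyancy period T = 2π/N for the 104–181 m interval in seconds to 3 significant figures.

485 s

ΔT = -8.1 K, ΔS = +0.03 psu (deep − shallow).
Δρ/ρ₀ = −αΔT + βΔS = 1.296 × 10⁻³ + 2.31 × 10⁻⁵ = 1.3191 × 10⁻³, so Δρ ≈ 1.351 kg m⁻³.
N² = (g/ρ₀)·Δρ/Δz = g·(Δρ/ρ₀)/Δz = 9.81 × 1.3191 × 10⁻³ / 77 = 1.6806 × 10⁻⁴ s⁻².
N = √(1.6806 × 10⁻⁴) = 0.012964 rad s⁻¹ → T = 2π/N = 484.66 s ≈ 485 s.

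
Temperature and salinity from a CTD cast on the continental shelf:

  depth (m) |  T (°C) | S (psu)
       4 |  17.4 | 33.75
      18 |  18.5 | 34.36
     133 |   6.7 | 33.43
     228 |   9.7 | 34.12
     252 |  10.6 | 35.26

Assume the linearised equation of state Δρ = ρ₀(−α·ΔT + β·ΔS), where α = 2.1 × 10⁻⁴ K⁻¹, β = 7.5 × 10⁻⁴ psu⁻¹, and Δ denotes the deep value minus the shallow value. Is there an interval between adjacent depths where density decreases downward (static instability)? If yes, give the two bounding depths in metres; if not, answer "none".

133–228 m

Evaluate Δρ/ρ₀ = −αΔT + βΔS across each adjacent pair:
  4–18 m: −αΔT+βΔS = −(2.1 × 10⁻⁴)(+1.1)+(7.5 × 10⁻⁴)(+0.61) = 2.3 × 10⁻⁴ → stable
  18–133 m: −αΔT+βΔS = −(2.1 × 10⁻⁴)(-11.8)+(7.5 × 10⁻⁴)(-0.93) = 1.8 × 10⁻³ → stable
  133–228 m: −αΔT+βΔS = −(2.1 × 10⁻⁴)(+3.0)+(7.5 × 10⁻⁴)(+0.69) = -1.1 × 10⁻⁴ → UNSTABLE
  228–252 m: −αΔT+βΔS = −(2.1 × 10⁻⁴)(+0.9)+(7.5 × 10⁻⁴)(+1.14) = 6.7 × 10⁻⁴ → stable
The 133–228 m interval has Δρ < 0: lighter water underlies denser water.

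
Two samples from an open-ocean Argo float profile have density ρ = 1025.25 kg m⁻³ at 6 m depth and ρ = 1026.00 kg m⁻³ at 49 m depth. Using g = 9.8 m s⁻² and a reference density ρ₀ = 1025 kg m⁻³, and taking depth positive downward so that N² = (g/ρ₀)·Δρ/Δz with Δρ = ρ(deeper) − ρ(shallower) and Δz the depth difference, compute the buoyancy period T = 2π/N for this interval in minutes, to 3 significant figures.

8.11 min

Δρ = 1026.00 − 1025.25 = 0.75 kg m⁻³ over Δz = 49 − 6 = 43 m.
N² = (9.8/1025) × (0.75/43) = 1.6676 × 10⁻⁴ s⁻².
N = √(1.6676 × 10⁻⁴) = 0.012914 rad s⁻¹, so T = 2π/N = 486.54 s = 8.1090 min ≈ 8.11 min.
N² > 0, so the interval is statically stable.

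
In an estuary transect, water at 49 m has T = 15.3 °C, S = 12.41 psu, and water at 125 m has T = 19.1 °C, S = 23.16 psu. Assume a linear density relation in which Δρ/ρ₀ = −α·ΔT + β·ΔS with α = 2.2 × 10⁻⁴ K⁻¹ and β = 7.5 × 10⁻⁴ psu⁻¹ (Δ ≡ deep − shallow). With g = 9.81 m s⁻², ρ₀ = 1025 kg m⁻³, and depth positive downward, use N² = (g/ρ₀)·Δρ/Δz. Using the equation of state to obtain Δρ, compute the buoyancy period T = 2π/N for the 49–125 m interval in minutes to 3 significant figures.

ΔT = +3.8 K, ΔS = +10.75 psu (deep − shallow).
Δρ/ρ₀ = −αΔT + βΔS = -8.36 × 10⁻⁴ + 8.0625 × 10⁻³ = 7.2265 × 10⁻³, so Δρ ≈ 7.407 kg m⁻³.
N² = (g/ρ₀)·Δρ/Δz = g·(Δρ/ρ₀)/Δz = 9.81 × 7.2265 × 10⁻³ / 76 = 9.3279 × 10⁻⁴ s⁻².
N = √(9.3279 × 10⁻⁴) = 0.030542 rad s⁻¹ → T = 2π/N = 205.72 s = 3.4287 min ≈ 3.43 min.

3.43 min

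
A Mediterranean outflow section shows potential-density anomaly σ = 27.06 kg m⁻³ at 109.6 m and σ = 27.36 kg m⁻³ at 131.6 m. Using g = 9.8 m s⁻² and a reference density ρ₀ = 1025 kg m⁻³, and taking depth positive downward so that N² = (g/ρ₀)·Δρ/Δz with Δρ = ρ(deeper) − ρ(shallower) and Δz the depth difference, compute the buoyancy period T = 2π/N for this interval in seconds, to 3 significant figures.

550 s

Δρ = 1027.36 − 1027.06 = 0.30 kg m⁻³ over Δz = 131.6 − 109.6 = 22 m.
N² = (9.8/1025) × (0.30/22) = 1.3038 × 10⁻⁴ s⁻².
N = √(1.3038 × 10⁻⁴) = 0.011418 rad s⁻¹, so T = 2π/N = 550.29 s ≈ 550 s.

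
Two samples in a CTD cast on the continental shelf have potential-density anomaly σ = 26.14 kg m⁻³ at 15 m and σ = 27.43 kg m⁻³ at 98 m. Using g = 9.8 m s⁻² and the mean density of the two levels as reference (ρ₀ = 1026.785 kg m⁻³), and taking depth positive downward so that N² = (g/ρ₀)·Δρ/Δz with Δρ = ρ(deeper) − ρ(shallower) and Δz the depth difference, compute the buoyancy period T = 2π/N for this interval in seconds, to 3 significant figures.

Δρ = 1027.43 − 1026.14 = 1.29 kg m⁻³ over Δz = 98 − 15 = 83 m.
N² = (9.8/1026.785) × (1.29/83) = 1.4834 × 10⁻⁴ s⁻².
N = √(1.4834 × 10⁻⁴) = 0.012179 rad s⁻¹, so T = 2π/N = 515.90 s ≈ 516 s.

516 s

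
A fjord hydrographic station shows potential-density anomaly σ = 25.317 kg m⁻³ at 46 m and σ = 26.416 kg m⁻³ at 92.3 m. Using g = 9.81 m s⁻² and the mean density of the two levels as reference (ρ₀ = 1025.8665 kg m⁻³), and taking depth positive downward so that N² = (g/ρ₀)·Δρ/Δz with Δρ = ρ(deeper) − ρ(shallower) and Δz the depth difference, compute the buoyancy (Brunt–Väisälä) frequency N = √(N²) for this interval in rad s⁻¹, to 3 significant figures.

Δρ = 1026.416 − 1025.317 = 1.099 kg m⁻³ over Δz = 92.3 − 46 = 46.3 m.
N² = (9.81/1025.8665) × (1.099/46.3) = 2.2698 × 10⁻⁴ s⁻².
N = √(2.2698 × 10⁻⁴) = 0.015066 rad s⁻¹ ≈ 0.0151 rad s⁻¹.

0.0151 rad s⁻¹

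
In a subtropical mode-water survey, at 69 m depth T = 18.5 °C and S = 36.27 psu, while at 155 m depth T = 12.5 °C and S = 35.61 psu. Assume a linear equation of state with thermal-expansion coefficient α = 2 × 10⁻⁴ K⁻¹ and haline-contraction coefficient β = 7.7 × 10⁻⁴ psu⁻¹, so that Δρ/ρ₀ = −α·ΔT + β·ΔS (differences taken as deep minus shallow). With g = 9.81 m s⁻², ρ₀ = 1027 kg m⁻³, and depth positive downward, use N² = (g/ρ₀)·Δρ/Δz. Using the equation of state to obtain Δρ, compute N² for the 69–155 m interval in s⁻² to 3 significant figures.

7.89 × 10⁻⁵ s⁻²

ΔT = -6.0 K, ΔS = -0.66 psu (deep − shallow).
Δρ/ρ₀ = −αΔT + βΔS = 1.20 × 10⁻³ − 5.082 × 10⁻⁴ = 6.918 × 10⁻⁴, so Δρ ≈ 0.7105 kg m⁻³.
N² = (g/ρ₀)·Δρ/Δz = g·(Δρ/ρ₀)/Δz = 9.81 × 6.918 × 10⁻⁴ / 86 = 7.8913 × 10⁻⁵ s⁻² ≈ 7.89 × 10⁻⁵ s⁻².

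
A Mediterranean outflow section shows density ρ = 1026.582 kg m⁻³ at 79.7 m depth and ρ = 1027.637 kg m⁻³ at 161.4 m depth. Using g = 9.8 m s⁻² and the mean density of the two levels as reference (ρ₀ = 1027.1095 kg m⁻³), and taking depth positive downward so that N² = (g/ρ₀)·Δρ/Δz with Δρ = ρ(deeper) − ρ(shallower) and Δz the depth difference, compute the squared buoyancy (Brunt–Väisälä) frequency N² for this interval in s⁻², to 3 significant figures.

Δρ = 1027.637 − 1026.582 = 1.055 kg m⁻³ over Δz = 161.4 − 79.7 = 81.7 m.
N² = (9.8/1027.1095) × (1.055/81.7) = 1.2321 × 10⁻⁴ s⁻² ≈ 1.23 × 10⁻⁴ s⁻².

1.23 × 10⁻⁴ s⁻²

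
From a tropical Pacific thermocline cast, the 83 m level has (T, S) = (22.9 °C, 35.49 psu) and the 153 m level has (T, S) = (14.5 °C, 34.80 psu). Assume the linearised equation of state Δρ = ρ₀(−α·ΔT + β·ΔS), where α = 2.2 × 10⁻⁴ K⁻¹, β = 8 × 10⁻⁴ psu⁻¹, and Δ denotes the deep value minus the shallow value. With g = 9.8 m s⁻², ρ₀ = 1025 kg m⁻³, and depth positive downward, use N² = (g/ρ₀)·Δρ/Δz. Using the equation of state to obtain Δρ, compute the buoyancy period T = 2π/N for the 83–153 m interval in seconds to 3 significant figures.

466 s

ΔT = -8.4 K, ΔS = -0.69 psu (deep − shallow).
Δρ/ρ₀ = −αΔT + βΔS = 1.848 × 10⁻³ − 5.52 × 10⁻⁴ = 1.296 × 10⁻³, so Δρ ≈ 1.328 kg m⁻³.
N² = (g/ρ₀)·Δρ/Δz = g·(Δρ/ρ₀)/Δz = 9.8 × 1.296 × 10⁻³ / 70 = 1.8144 × 10⁻⁴ s⁻².
N = √(1.8144 × 10⁻⁴) = 0.013470 rad s⁻¹ → T = 2π/N = 466.46 s ≈ 466 s.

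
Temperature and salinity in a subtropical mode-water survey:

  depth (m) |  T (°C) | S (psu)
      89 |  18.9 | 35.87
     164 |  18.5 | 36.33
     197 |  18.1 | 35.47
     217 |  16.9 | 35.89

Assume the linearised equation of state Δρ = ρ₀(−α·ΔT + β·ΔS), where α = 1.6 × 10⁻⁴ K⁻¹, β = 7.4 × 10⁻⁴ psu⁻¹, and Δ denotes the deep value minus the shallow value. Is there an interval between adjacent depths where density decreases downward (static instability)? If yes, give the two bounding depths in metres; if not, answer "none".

Evaluate Δρ/ρ₀ = −αΔT + βΔS across each adjacent pair:
  89–164 m: −αΔT+βΔS = −(1.6 × 10⁻⁴)(-0.4)+(7.4 × 10⁻⁴)(+0.46) = 4.0 × 10⁻⁴ → stable
  164–197 m: −αΔT+βΔS = −(1.6 × 10⁻⁴)(-0.4)+(7.4 × 10⁻⁴)(-0.86) = -5.7 × 10⁻⁴ → UNSTABLE
  197–217 m: −αΔT+βΔS = −(1.6 × 10⁻⁴)(-1.2)+(7.4 × 10⁻⁴)(+0.42) = 5.0 × 10⁻⁴ → stable
The 164–197 m interval has Δρ < 0: lighter water underlies denser water.

164–197 m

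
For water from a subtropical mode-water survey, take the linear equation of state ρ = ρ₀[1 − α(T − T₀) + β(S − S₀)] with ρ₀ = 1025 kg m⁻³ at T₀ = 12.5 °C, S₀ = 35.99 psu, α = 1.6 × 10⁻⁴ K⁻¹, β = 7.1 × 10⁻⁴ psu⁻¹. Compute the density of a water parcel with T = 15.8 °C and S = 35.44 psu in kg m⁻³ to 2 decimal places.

1024.06 kg m⁻³

T − T₀ = +3.3 K, S − S₀ = -0.55 psu.
Bracket = 1 − α·(+3.3) + β·(-0.55) = 1 + (-9.185 × 10⁻⁴) = 0.9990815.
ρ = 1025 × 0.9990815 = 1024.06 kg m⁻³.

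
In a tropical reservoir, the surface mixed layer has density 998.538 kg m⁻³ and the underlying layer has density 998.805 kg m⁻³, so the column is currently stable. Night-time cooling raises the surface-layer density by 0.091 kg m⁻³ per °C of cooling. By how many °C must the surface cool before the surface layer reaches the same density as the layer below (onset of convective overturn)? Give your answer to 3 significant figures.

Density deficit of the surface layer: 998.805 − 998.538 = 0.267 kg m⁻³.
Required change = 0.267 / 0.091 = 2.93 °C.

2.93 °C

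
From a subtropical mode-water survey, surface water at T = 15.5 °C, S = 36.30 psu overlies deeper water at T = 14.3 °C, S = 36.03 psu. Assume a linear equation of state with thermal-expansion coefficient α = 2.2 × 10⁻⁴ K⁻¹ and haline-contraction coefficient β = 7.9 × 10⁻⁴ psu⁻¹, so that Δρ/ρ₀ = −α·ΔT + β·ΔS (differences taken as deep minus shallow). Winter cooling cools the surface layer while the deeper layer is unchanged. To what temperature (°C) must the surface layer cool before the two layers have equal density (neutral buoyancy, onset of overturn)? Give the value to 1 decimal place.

15.3 °C

Neutral buoyancy requires Δρ = 0, i.e. −α(T_deep − T_surf′) + β(S_deep − S_surf) = 0.
T_surf′ = T_deep − (β/α)·ΔS = 14.3 − (7.9 × 10⁻⁴/2.2 × 10⁻⁴)·(-0.27) = 15.270 °C.
Cooling required: 15.5 − (15.270) = 0.230 °C.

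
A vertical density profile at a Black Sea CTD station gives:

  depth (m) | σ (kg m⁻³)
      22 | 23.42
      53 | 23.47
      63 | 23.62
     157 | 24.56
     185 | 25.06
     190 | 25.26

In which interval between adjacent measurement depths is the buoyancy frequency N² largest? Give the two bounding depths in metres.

Compute the density gradient over each adjacent pair:
  22–53 m: Δρ/Δz = 0.05/31 = 1.6 × 10⁻³ kg m⁻⁴
  53–63 m: Δρ/Δz = 0.15/10 = 0.015 kg m⁻⁴
  63–157 m: Δρ/Δz = 0.94/94 = 0.010 kg m⁻⁴
  157–185 m: Δρ/Δz = 0.50/28 = 0.018 kg m⁻⁴
  185–190 m: Δρ/Δz = 0.20/5 = 0.040 kg m⁻⁴
The largest gradient is in the 185–190 m interval — the pycnocline.

185–190 m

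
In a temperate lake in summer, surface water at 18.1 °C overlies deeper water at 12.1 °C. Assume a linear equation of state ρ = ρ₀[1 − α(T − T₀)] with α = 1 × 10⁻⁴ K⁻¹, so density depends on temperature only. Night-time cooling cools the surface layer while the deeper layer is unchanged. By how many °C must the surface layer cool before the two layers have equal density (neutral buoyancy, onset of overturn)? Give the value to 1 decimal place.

6.0 °C

With temperature the only control, equal density requires T_surf′ = T_deep.
T_surf′ = 12.1 °C.
Cooling required: 18.1 − 12.1 = 6.0 °C.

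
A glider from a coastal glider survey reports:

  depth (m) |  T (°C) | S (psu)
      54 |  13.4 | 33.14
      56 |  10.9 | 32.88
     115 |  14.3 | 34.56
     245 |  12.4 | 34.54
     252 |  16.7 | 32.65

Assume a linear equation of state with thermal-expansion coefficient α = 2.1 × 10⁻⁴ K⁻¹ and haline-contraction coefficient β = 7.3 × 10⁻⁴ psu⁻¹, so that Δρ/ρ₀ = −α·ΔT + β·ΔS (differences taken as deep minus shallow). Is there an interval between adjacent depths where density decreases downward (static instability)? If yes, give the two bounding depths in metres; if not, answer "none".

245–252 m

Evaluate Δρ/ρ₀ = −αΔT + βΔS across each adjacent pair:
  54–56 m: −αΔT+βΔS = −(2.1 × 10⁻⁴)(-2.5)+(7.3 × 10⁻⁴)(-0.26) = 3.4 × 10⁻⁴ → stable
  56–115 m: −αΔT+βΔS = −(2.1 × 10⁻⁴)(+3.4)+(7.3 × 10⁻⁴)(+1.68) = 5.1 × 10⁻⁴ → stable
  115–245 m: −αΔT+βΔS = −(2.1 × 10⁻⁴)(-1.9)+(7.3 × 10⁻⁴)(-0.02) = 3.8 × 10⁻⁴ → stable
  245–252 m: −αΔT+βΔS = −(2.1 × 10⁻⁴)(+4.3)+(7.3 × 10⁻⁴)(-1.89) = -2.3 × 10⁻³ → UNSTABLE
The 245–252 m interval has Δρ < 0: lighter water underlies denser water.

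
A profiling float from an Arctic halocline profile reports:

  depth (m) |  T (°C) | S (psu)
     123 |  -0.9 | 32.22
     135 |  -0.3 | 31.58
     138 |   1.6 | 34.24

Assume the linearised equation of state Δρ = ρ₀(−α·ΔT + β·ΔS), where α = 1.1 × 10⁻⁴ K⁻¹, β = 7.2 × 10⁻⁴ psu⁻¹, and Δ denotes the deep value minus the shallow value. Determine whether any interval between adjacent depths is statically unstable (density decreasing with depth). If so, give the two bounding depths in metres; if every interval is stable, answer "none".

123–135 m

Evaluate Δρ/ρ₀ = −αΔT + βΔS across each adjacent pair:
  123–135 m: −αΔT+βΔS = −(1.1 × 10⁻⁴)(+0.6)+(7.2 × 10⁻⁴)(-0.64) = -5.3 × 10⁻⁴ → UNSTABLE
  135–138 m: −αΔT+βΔS = −(1.1 × 10⁻⁴)(+1.9)+(7.2 × 10⁻⁴)(+2.66) = 1.7 × 10⁻³ → stable
The 123–135 m interval has Δρ < 0: lighter water underlies denser water.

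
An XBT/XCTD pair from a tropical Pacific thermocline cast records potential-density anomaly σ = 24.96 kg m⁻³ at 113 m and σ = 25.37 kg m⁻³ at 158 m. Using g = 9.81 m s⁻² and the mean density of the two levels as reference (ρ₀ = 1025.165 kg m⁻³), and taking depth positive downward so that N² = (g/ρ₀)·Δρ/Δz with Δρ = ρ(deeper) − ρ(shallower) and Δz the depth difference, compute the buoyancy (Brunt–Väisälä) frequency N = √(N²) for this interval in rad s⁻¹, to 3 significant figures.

9.34 × 10⁻³ rad s⁻¹

Δρ = 1025.37 − 1024.96 = 0.41 kg m⁻³ over Δz = 158 − 113 = 45 m.
N² = (9.81/1025.165) × (0.41/45) = 8.7186 × 10⁻⁵ s⁻².
N = √(8.7186 × 10⁻⁵) = 9.3373 × 10⁻³ rad s⁻¹ ≈ 9.34 × 10⁻³ rad s⁻¹.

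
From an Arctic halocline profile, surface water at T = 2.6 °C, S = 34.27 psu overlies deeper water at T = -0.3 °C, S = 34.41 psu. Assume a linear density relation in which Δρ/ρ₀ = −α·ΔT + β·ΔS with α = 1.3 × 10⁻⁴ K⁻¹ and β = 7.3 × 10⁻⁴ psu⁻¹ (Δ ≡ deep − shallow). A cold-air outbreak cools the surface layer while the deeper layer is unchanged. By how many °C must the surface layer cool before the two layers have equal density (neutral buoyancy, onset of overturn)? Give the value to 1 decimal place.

Neutral buoyancy requires Δρ = 0, i.e. −α(T_deep − T_surf′) + β(S_deep − S_surf) = 0.
T_surf′ = T_deep − (β/α)·ΔS = -0.3 − (7.3 × 10⁻⁴/1.3 × 10⁻⁴)·(+0.14) = -1.086 °C.
Cooling required: 2.6 − (-1.086) = 3.686 °C.

3.7 °C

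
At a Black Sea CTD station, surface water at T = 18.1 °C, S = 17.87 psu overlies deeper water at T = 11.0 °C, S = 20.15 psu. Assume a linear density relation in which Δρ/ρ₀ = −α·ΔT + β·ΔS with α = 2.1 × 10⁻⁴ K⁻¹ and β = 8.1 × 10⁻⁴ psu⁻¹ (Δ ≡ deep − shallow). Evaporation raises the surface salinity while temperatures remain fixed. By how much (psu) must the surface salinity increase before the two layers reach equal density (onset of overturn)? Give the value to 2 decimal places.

Neutral buoyancy requires −α(T_deep − T_surf) + β(S_deep − S_surf′) = 0.
S_surf′ = S_deep − (α/β)·ΔT = 20.15 − (2.1 × 10⁻⁴/8.1 × 10⁻⁴)·(-7.1) = 21.9907 psu.
Increase required: 21.9907 − 17.87 = 4.1207 psu.

4.12 psu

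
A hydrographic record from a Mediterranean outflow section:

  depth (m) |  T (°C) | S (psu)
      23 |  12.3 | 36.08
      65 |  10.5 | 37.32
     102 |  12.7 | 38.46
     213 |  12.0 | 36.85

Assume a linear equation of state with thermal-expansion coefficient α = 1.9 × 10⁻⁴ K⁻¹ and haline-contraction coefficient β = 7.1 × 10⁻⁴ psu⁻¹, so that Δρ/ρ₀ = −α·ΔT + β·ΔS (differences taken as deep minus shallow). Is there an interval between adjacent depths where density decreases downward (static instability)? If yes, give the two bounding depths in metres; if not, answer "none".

Evaluate Δρ/ρ₀ = −αΔT + βΔS across each adjacent pair:
  23–65 m: −αΔT+βΔS = −(1.9 × 10⁻⁴)(-1.8)+(7.1 × 10⁻⁴)(+1.24) = 1.2 × 10⁻³ → stable
  65–102 m: −αΔT+βΔS = −(1.9 × 10⁻⁴)(+2.2)+(7.1 × 10⁻⁴)(+1.14) = 3.9 × 10⁻⁴ → stable
  102–213 m: −αΔT+βΔS = −(1.9 × 10⁻⁴)(-0.7)+(7.1 × 10⁻⁴)(-1.61) = -1.0 × 10⁻³ → UNSTABLE
The 102–213 m interval has Δρ < 0: lighter water underlies denser water.

102–213 m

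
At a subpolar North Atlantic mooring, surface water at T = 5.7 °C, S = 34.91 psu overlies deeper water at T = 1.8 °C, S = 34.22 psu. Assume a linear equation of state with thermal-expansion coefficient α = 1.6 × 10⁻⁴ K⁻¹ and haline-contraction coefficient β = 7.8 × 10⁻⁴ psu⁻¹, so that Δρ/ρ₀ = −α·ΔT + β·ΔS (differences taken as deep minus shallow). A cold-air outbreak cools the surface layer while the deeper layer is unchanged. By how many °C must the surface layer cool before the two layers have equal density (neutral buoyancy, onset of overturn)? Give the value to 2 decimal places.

Neutral buoyancy requires Δρ = 0, i.e. −α(T_deep − T_surf′) + β(S_deep − S_surf) = 0.
T_surf′ = T_deep − (β/α)·ΔS = 1.8 − (7.8 × 10⁻⁴/1.6 × 10⁻⁴)·(-0.69) = 5.1637 °C.
Cooling required: 5.7 − (5.1637) = 0.5363 °C.

0.54 °C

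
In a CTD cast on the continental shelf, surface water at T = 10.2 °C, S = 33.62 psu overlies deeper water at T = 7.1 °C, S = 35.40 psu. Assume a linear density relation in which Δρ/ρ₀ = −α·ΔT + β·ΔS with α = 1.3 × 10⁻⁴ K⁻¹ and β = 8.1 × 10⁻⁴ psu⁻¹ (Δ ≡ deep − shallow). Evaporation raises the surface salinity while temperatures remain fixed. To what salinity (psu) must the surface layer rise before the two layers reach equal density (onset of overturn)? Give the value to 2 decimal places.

35.90 psu

Neutral buoyancy requires −α(T_deep − T_surf) + β(S_deep − S_surf′) = 0.
S_surf′ = S_deep − (α/β)·ΔT = 35.40 − (1.3 × 10⁻⁴/8.1 × 10⁻⁴)·(-3.1) = 35.8975 psu.
Increase required: 35.8975 − 33.62 = 2.2775 psu.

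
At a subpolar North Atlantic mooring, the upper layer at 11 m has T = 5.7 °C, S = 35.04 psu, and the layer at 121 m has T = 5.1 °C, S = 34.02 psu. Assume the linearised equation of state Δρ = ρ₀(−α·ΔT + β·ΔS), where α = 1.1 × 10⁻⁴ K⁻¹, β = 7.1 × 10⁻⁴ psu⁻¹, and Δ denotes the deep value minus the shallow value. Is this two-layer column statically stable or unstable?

unstable

ΔT = 5.1 − 5.7 = -0.6 K and ΔS = 34.02 − 35.04 = -1.02 psu (deep − shallow).
−αΔT = 6.60 × 10⁻⁵; βΔS = -7.242 × 10⁻⁴; sum Δρ/ρ₀ = -6.582 × 10⁻⁴.
Δρ/ρ₀ < 0, so Δρ < 0: deeper water is lighter → statically unstable; the column would overturn.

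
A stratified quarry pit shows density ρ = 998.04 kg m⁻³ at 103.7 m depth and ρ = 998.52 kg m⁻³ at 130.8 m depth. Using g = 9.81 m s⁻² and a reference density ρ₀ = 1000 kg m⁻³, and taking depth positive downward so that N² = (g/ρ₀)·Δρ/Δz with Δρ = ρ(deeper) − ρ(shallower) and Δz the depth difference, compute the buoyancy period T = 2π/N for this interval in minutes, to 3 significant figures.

7.94 min

Δρ = 998.52 − 998.04 = 0.48 kg m⁻³ over Δz = 130.8 − 103.7 = 27.1 m.
N² = (9.81/1000) × (0.48/27.1) = 1.7376 × 10⁻⁴ s⁻².
N = √(1.7376 × 10⁻⁴) = 0.013182 rad s⁻¹, so T = 2π/N = 476.65 s = 7.9442 min ≈ 7.94 min.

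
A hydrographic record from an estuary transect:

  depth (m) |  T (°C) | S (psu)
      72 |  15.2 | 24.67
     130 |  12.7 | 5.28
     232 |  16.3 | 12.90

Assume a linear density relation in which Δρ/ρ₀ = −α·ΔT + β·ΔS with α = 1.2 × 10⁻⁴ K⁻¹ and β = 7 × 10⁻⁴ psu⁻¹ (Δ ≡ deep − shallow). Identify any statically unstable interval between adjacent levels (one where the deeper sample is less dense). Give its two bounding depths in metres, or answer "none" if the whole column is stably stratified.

72–130 m

Evaluate Δρ/ρ₀ = −αΔT + βΔS across each adjacent pair:
  72–130 m: −αΔT+βΔS = −(1.2 × 10⁻⁴)(-2.5)+(7 × 10⁻⁴)(-19.39) = -0.013 → UNSTABLE
  130–232 m: −αΔT+βΔS = −(1.2 × 10⁻⁴)(+3.6)+(7 × 10⁻⁴)(+7.62) = 4.9 × 10⁻³ → stable
The 72–130 m interval has Δρ < 0: lighter water underlies denser water.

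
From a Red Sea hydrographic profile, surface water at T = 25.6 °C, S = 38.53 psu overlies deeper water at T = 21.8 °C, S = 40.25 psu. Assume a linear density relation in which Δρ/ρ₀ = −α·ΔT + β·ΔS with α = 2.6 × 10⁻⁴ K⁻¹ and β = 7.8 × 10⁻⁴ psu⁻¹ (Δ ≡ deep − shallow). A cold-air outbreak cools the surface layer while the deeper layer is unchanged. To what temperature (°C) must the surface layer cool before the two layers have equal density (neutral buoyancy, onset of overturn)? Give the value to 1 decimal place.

Neutral buoyancy requires Δρ = 0, i.e. −α(T_deep − T_surf′) + β(S_deep − S_surf) = 0.
T_surf′ = T_deep − (β/α)·ΔS = 21.8 − (7.8 × 10⁻⁴/2.6 × 10⁻⁴)·(+1.72) = 16.640 °C.
Cooling required: 25.6 − (16.640) = 8.960 °C.

16.6 °C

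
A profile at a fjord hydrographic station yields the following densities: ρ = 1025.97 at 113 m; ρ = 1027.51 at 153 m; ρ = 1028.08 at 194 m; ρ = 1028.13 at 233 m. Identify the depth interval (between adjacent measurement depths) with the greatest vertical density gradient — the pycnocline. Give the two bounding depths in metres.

113–153 m

Compute the density gradient over each adjacent pair:
  113–153 m: Δρ/Δz = 1.54/40 = 0.038 kg m⁻⁴
  153–194 m: Δρ/Δz = 0.57/41 = 0.014 kg m⁻⁴
  194–233 m: Δρ/Δz = 0.05/39 = 1.3 × 10⁻³ kg m⁻⁴
The largest gradient is in the 113–153 m interval — the pycnocline.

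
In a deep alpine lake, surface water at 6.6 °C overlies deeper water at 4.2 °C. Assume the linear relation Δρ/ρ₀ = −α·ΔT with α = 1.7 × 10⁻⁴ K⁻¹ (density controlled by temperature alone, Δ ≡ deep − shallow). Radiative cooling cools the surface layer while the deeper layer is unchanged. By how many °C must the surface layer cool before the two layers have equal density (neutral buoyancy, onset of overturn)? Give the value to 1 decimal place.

2.4 °C

With temperature the only control, equal density requires T_surf′ = T_deep.
T_surf′ = 4.2 °C.
Cooling required: 6.6 − 4.2 = 2.4 °C.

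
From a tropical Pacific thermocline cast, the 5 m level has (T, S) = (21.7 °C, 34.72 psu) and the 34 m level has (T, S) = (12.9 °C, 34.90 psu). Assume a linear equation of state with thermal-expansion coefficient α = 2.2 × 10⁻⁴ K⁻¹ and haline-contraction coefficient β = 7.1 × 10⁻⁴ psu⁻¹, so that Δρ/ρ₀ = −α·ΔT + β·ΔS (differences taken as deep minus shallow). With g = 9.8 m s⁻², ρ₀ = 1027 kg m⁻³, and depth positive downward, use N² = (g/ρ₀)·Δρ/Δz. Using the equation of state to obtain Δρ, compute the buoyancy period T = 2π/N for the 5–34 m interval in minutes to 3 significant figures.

ΔT = -8.8 K, ΔS = +0.18 psu (deep − shallow).
Δρ/ρ₀ = −αΔT + βΔS = 1.936 × 10⁻³ + 1.278 × 10⁻⁴ = 2.0638 × 10⁻³, so Δρ ≈ 2.120 kg m⁻³.
N² = (g/ρ₀)·Δρ/Δz = g·(Δρ/ρ₀)/Δz = 9.8 × 2.0638 × 10⁻³ / 29 = 6.9742 × 10⁻⁴ s⁻².
N = √(6.9742 × 10⁻⁴) = 0.026409 rad s⁻¹ → T = 2π/N = 237.92 s = 3.9653 min ≈ 3.97 min.

3.97 min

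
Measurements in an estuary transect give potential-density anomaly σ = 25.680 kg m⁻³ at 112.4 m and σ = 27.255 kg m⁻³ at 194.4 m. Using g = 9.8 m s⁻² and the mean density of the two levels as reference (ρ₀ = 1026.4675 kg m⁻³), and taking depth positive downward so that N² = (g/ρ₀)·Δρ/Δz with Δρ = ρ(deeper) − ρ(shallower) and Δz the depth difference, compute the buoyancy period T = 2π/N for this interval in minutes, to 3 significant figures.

Δρ = 1027.255 − 1025.680 = 1.575 kg m⁻³ over Δz = 194.4 − 112.4 = 82 m.
N² = (9.8/1026.4675) × (1.575/82) = 1.8338 × 10⁻⁴ s⁻².
N = √(1.8338 × 10⁻⁴) = 0.013542 rad s⁻¹, so T = 2π/N = 463.98 s = 7.7330 min ≈ 7.73 min.

7.73 min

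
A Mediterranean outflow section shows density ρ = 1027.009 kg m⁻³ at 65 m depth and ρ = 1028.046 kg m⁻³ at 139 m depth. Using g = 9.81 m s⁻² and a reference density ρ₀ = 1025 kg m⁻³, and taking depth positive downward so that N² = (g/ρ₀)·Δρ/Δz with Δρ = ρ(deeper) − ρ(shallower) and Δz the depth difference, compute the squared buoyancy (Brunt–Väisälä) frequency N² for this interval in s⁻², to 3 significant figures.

1.34 × 10⁻⁴ s⁻²

Δρ = 1028.046 − 1027.009 = 1.037 kg m⁻³ over Δz = 139 − 65 = 74 m.
N² = (9.81/1025) × (1.037/74) = 1.3412 × 10⁻⁴ s⁻² ≈ 1.34 × 10⁻⁴ s⁻².
N² > 0, so the interval is statically stable.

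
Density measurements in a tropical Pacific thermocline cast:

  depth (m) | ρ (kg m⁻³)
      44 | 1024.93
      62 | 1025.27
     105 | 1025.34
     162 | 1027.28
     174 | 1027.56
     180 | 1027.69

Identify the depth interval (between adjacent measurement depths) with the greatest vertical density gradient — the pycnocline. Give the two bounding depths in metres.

Compute the density gradient over each adjacent pair:
  44–62 m: Δρ/Δz = 0.34/18 = 0.019 kg m⁻⁴
  62–105 m: Δρ/Δz = 0.07/43 = 1.6 × 10⁻³ kg m⁻⁴
  105–162 m: Δρ/Δz = 1.94/57 = 0.034 kg m⁻⁴
  162–174 m: Δρ/Δz = 0.28/12 = 0.023 kg m⁻⁴
  174–180 m: Δρ/Δz = 0.13/6 = 0.022 kg m⁻⁴
The largest gradient is in the 105–162 m interval — the pycnocline.

105–162 m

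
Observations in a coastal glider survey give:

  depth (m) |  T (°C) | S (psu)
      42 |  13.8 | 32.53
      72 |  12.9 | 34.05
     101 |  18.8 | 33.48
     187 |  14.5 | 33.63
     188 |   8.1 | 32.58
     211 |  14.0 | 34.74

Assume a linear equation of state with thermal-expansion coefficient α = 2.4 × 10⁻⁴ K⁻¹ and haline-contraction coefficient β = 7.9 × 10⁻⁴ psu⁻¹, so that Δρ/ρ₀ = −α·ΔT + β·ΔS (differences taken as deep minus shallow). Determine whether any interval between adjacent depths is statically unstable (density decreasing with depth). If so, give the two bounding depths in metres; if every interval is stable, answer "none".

Evaluate Δρ/ρ₀ = −αΔT + βΔS across each adjacent pair:
  42–72 m: −αΔT+βΔS = −(2.4 × 10⁻⁴)(-0.9)+(7.9 × 10⁻⁴)(+1.52) = 1.4 × 10⁻³ → stable
  72–101 m: −αΔT+βΔS = −(2.4 × 10⁻⁴)(+5.9)+(7.9 × 10⁻⁴)(-0.57) = -1.9 × 10⁻³ → UNSTABLE
  101–187 m: −αΔT+βΔS = −(2.4 × 10⁻⁴)(-4.3)+(7.9 × 10⁻⁴)(+0.15) = 1.2 × 10⁻³ → stable
  187–188 m: −αΔT+βΔS = −(2.4 × 10⁻⁴)(-6.4)+(7.9 × 10⁻⁴)(-1.05) = 7.1 × 10⁻⁴ → stable
  188–211 m: −αΔT+βΔS = −(2.4 × 10⁻⁴)(+5.9)+(7.9 × 10⁻⁴)(+2.16) = 2.9 × 10⁻⁴ → stable
The 72–101 m interval has Δρ < 0: lighter water underlies denser water.

72–101 m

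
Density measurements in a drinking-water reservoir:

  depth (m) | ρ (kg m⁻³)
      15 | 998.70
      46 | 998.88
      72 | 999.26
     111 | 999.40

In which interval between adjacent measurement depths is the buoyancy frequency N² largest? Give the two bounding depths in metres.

Compute the density gradient over each adjacent pair:
  15–46 m: Δρ/Δz = 0.18/31 = 5.8 × 10⁻³ kg m⁻⁴
  46–72 m: Δρ/Δz = 0.38/26 = 0.015 kg m⁻⁴
  72–111 m: Δρ/Δz = 0.14/39 = 3.6 × 10⁻³ kg m⁻⁴
The largest gradient is in the 46–72 m interval — the pycnocline.

46–72 m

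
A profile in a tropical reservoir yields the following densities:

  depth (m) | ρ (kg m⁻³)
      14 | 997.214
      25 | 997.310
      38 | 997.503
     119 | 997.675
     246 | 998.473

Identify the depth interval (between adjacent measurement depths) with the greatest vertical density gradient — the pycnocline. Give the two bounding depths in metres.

Compute the density gradient over each adjacent pair:
  14–25 m: Δρ/Δz = 0.096/11 = 8.7 × 10⁻³ kg m⁻⁴
  25–38 m: Δρ/Δz = 0.193/13 = 0.015 kg m⁻⁴
  38–119 m: Δρ/Δz = 0.172/81 = 2.1 × 10⁻³ kg m⁻⁴
  119–246 m: Δρ/Δz = 0.798/127 = 6.3 × 10⁻³ kg m⁻⁴
The largest gradient is in the 25–38 m interval — the pycnocline.

25–38 m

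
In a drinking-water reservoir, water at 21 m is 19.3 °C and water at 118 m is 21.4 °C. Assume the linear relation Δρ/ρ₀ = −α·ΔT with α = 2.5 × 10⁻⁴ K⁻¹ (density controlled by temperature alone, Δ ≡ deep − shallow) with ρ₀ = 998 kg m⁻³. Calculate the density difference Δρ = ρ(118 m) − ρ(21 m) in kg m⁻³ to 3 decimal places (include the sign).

ΔT = +2.1 K, Δρ/ρ₀ = −αΔT = -5.25 × 10⁻⁴.
Δρ = 998 × (-5.25 × 10⁻⁴) = -0.524 kg m⁻³.
Negative Δρ: lighter below, statically unstable.

-0.524 kg m⁻³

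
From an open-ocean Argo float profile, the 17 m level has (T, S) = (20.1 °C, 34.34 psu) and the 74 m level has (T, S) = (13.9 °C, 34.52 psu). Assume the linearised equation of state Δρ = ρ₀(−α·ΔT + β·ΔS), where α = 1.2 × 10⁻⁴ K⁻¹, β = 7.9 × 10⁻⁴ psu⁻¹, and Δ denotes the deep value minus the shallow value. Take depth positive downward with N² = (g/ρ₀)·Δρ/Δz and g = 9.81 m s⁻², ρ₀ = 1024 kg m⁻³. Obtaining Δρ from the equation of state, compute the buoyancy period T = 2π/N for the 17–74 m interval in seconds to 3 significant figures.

509 s

ΔT = -6.2 K, ΔS = +0.18 psu (deep − shallow).
Δρ/ρ₀ = −αΔT + βΔS = 7.44 × 10⁻⁴ + 1.422 × 10⁻⁴ = 8.862 × 10⁻⁴, so Δρ ≈ 0.9075 kg m⁻³.
N² = (g/ρ₀)·Δρ/Δz = g·(Δρ/ρ₀)/Δz = 9.81 × 8.862 × 10⁻⁴ / 57 = 1.5252 × 10⁻⁴ s⁻².
N = √(1.5252 × 10⁻⁴) = 0.012350 rad s⁻¹ → T = 2π/N = 508.76 s ≈ 509 s.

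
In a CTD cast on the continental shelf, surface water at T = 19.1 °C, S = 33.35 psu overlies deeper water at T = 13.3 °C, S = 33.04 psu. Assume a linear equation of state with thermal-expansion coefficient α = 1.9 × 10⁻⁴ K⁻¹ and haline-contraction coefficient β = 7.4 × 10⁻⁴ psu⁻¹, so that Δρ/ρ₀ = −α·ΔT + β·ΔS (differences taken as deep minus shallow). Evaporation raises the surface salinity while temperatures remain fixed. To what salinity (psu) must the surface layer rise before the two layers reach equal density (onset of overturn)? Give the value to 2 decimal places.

34.53 psu

Neutral buoyancy requires −α(T_deep − T_surf) + β(S_deep − S_surf′) = 0.
S_surf′ = S_deep − (α/β)·ΔT = 33.04 − (1.9 × 10⁻⁴/7.4 × 10⁻⁴)·(-5.8) = 34.5292 psu.
Increase required: 34.5292 − 33.35 = 1.1792 psu.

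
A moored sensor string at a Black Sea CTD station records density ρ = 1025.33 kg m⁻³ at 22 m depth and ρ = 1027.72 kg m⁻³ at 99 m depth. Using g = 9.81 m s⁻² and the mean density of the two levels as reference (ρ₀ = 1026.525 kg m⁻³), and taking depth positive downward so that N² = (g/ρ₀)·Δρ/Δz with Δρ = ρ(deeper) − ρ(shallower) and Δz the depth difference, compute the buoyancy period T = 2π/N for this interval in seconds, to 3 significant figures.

Δρ = 1027.72 − 1025.33 = 2.39 kg m⁻³ over Δz = 99 − 22 = 77 m.
N² = (9.81/1026.525) × (2.39/77) = 2.9662 × 10⁻⁴ s⁻².
N = √(2.9662 × 10⁻⁴) = 0.017223 rad s⁻¹, so T = 2π/N = 364.81 s ≈ 365 s.

365 s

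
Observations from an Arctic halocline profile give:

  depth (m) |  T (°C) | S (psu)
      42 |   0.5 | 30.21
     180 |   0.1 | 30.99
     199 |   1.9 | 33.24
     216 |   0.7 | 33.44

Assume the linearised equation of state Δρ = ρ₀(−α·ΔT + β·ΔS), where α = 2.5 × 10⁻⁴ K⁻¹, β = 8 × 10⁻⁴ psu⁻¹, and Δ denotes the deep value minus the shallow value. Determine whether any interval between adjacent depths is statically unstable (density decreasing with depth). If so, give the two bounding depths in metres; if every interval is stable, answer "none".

none

Evaluate Δρ/ρ₀ = −αΔT + βΔS across each adjacent pair:
  42–180 m: −αΔT+βΔS = −(2.5 × 10⁻⁴)(-0.4)+(8 × 10⁻⁴)(+0.78) = 7.2 × 10⁻⁴ → stable
  180–199 m: −αΔT+βΔS = −(2.5 × 10⁻⁴)(+1.8)+(8 × 10⁻⁴)(+2.25) = 1.4 × 10⁻³ → stable
  199–216 m: −αΔT+βΔS = −(2.5 × 10⁻⁴)(-1.2)+(8 × 10⁻⁴)(+0.20) = 4.6 × 10⁻⁴ → stable
Every interval has Δρ > 0: the column is stably stratified throughout.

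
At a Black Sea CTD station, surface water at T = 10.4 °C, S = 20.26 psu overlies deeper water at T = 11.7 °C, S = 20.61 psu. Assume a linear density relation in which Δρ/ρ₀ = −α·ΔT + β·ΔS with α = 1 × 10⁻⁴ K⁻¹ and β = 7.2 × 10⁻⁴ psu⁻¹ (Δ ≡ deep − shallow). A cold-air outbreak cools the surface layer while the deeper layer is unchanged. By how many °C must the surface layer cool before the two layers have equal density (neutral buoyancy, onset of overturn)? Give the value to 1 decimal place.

1.2 °C

Neutral buoyancy requires Δρ = 0, i.e. −α(T_deep − T_surf′) + β(S_deep − S_surf) = 0.
T_surf′ = T_deep − (β/α)·ΔS = 11.7 − (7.2 × 10⁻⁴/1 × 10⁻⁴)·(+0.35) = 9.180 °C.
Cooling required: 10.4 − (9.180) = 1.220 °C.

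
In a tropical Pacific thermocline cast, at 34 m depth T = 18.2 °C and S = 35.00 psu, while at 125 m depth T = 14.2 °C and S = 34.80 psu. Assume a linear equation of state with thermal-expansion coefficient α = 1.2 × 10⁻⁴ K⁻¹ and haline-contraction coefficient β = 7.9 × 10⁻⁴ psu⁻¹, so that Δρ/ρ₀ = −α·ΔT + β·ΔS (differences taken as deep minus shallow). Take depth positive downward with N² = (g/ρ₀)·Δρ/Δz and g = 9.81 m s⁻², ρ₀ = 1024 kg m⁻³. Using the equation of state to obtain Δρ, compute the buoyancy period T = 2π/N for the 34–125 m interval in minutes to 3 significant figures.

ΔT = -4.0 K, ΔS = -0.20 psu (deep − shallow).
Δρ/ρ₀ = −αΔT + βΔS = 4.80 × 10⁻⁴ − 1.58 × 10⁻⁴ = 3.22 × 10⁻⁴, so Δρ ≈ 0.3297 kg m⁻³.
N² = (g/ρ₀)·Δρ/Δz = g·(Δρ/ρ₀)/Δz = 9.81 × 3.22 × 10⁻⁴ / 91 = 3.4712 × 10⁻⁵ s⁻².
N = √(3.4712 × 10⁻⁵) = 5.8917 × 10⁻³ rad s⁻¹ → T = 2π/N = 1.0664 × 10³ s = 17.773 min ≈ 17.8 min.

17.8 min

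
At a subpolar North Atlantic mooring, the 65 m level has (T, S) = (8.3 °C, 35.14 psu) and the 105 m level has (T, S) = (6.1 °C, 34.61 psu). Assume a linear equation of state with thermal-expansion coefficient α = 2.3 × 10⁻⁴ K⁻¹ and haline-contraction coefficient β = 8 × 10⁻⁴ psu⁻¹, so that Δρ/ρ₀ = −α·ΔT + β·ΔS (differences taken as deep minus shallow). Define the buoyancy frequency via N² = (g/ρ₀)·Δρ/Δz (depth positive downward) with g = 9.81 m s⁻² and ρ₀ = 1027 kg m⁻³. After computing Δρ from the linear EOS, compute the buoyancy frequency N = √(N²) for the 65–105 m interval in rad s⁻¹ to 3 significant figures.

ΔT = -2.2 K, ΔS = -0.53 psu (deep − shallow).
Δρ/ρ₀ = −αΔT + βΔS = 5.06 × 10⁻⁴ − 4.24 × 10⁻⁴ = 8.20 × 10⁻⁵, so Δρ ≈ 0.08421 kg m⁻³.
N² = (g/ρ₀)·Δρ/Δz = g·(Δρ/ρ₀)/Δz = 9.81 × 8.20 × 10⁻⁵ / 40 = 2.0110 × 10⁻⁵ s⁻².
N = √(2.0110 × 10⁻⁵) = 4.4844 × 10⁻³ rad s⁻¹ ≈ 4.48 × 10⁻³ rad s⁻¹.

4.48 × 10⁻³ rad s⁻¹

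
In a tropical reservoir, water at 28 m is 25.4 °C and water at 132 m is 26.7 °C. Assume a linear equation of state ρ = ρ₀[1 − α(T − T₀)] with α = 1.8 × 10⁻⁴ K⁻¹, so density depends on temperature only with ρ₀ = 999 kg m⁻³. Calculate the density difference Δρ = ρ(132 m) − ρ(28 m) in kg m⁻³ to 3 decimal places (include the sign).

-0.234 kg m⁻³

ΔT = +1.3 K, Δρ/ρ₀ = −αΔT = -2.34 × 10⁻⁴.
Δρ = 999 × (-2.34 × 10⁻⁴) = -0.234 kg m⁻³.
Negative Δρ: lighter below, statically unstable.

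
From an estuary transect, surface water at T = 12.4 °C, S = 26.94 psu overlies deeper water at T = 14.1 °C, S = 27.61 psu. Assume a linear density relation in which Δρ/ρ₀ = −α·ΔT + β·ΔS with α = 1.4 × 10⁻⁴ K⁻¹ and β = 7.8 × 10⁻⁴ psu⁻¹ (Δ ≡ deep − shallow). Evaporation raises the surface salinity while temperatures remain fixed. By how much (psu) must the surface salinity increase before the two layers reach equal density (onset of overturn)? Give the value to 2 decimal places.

Neutral buoyancy requires −α(T_deep − T_surf) + β(S_deep − S_surf′) = 0.
S_surf′ = S_deep − (α/β)·ΔT = 27.61 − (1.4 × 10⁻⁴/7.8 × 10⁻⁴)·(+1.7) = 27.3049 psu.
Increase required: 27.3049 − 26.94 = 0.3649 psu.

0.36 psu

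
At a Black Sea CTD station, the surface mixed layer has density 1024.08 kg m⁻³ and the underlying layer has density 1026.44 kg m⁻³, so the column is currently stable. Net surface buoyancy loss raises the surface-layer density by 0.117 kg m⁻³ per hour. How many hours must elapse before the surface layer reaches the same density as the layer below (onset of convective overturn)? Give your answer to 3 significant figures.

Density deficit of the surface layer: 1026.44 − 1024.08 = 2.36 kg m⁻³.
Required change = 2.36 / 0.117 = 20.2 hours.

20.2 hours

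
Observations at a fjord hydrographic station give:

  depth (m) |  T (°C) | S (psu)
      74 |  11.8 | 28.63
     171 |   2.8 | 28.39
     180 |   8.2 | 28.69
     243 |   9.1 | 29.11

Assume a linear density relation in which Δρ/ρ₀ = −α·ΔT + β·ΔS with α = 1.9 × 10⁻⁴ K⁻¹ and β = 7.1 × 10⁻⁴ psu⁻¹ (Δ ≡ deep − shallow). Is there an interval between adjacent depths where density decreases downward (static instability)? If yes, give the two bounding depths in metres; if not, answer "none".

171–180 m

Evaluate Δρ/ρ₀ = −αΔT + βΔS across each adjacent pair:
  74–171 m: −αΔT+βΔS = −(1.9 × 10⁻⁴)(-9.0)+(7.1 × 10⁻⁴)(-0.24) = 1.5 × 10⁻³ → stable
  171–180 m: −αΔT+βΔS = −(1.9 × 10⁻⁴)(+5.4)+(7.1 × 10⁻⁴)(+0.30) = -8.1 × 10⁻⁴ → UNSTABLE
  180–243 m: −αΔT+βΔS = −(1.9 × 10⁻⁴)(+0.9)+(7.1 × 10⁻⁴)(+0.42) = 1.3 × 10⁻⁴ → stable
The 171–180 m interval has Δρ < 0: lighter water underlies denser water.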